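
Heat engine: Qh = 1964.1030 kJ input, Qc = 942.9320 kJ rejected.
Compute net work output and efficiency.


W = 1964.1030 - 942.9320 = 1021.1710 kJ
eta = 1021.1710 / 1964.1030 = 0.5199 = 51.9917%

W = 1021.1710 kJ, eta = 51.9917%


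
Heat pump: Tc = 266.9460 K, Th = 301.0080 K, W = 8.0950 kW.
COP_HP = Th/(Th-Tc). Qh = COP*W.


COP = 301.0080 / 34.0620 = 8.8371
Qh = 8.8371 * 8.0950 = 71.5360 kW

COP = 8.8371, Qh = 71.5360 kW


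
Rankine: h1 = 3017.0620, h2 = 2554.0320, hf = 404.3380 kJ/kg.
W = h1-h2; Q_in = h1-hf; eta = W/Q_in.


W = 463.0300 kJ/kg
Q_in = 2612.7240 kJ/kg
eta = 0.1772 = 17.7221%

eta = 17.7221%


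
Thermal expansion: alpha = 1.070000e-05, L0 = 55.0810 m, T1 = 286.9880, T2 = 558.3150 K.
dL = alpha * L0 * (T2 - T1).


dT = 271.3270 K
dL = 1.070000e-05 * 55.0810 * 271.3270 = 0.159911 m
L_final = 55.240911 m

dL = 0.159911 m


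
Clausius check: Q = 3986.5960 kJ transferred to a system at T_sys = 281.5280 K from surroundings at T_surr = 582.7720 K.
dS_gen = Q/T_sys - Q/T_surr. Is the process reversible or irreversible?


dS_sys = 3986.5960/281.5280 = 14.1606 kJ/K
dS_surr = -3986.5960/582.7720 = -6.8407 kJ/K
dS_gen = 14.1606 - 6.8407 = 7.3198 kJ/K (irreversible)

dS_gen = 7.3198 kJ/K, irreversible


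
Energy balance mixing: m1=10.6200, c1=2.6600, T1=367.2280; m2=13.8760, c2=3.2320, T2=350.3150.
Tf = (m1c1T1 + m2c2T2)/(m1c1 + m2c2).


num = 26084.5553
den = 73.0964
Tf = 356.8513 K

356.8513 K


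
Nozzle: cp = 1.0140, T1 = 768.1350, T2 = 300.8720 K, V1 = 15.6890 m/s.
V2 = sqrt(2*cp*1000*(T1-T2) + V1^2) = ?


dT = 467.2630 K
2*cp*1000*dT = 947609.3640
V1^2 = 246.1447
V2 = sqrt(947855.5087) = 973.5787 m/s

973.5787 m/s


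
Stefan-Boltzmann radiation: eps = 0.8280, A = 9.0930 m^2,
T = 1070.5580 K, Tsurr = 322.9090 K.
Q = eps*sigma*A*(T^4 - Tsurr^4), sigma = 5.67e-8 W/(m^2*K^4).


T^4 = 1.3135e+12
Tsurr^4 = 1.0872e+10
Q = 0.8280 * 5.67e-8 * 9.0930 * 1.3027e+12 = 556098.4953 W

556098.4953 W


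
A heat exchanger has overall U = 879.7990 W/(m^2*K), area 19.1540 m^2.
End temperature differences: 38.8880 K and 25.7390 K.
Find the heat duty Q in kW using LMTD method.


LMTD = 31.8626 K
Q = 879.7990 * 19.1540 * 31.8626 = 536937.7860 W = 536.9378 kW

536.9378 kW


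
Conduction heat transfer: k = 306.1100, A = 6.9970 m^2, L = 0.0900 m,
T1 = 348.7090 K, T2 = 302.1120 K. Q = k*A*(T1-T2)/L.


dT = 46.5970 K
Q = 306.1100 * 6.9970 * 46.5970 / 0.0900 = 1108931.8030 W

1108931.8030 W


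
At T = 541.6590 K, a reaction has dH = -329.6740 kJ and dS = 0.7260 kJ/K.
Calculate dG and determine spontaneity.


T*dS = 541.6590 * 0.7260 = 393.2444 kJ
dG = -329.6740 - 393.2444 = -722.9184 kJ (spontaneous)

dG = -722.9184 kJ, spontaneous


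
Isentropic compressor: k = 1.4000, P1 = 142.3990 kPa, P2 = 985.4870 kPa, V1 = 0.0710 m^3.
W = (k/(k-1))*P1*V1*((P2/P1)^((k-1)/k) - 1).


(k-1)/k = 0.2857
(P2/P1)^exp = 1.7380
W = 3.5000 * 142.3990 * 0.0710 * (1.7380 - 1) = 26.1138 kJ

26.1138 kJ


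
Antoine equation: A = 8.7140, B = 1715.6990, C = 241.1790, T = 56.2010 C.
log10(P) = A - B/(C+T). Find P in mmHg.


C+T = 297.3800
B/(C+T) = 5.7694
log10(P) = 8.7140 - 5.7694 = 2.9446
P = 10^2.9446 = 880.2730 mmHg

880.2730 mmHg


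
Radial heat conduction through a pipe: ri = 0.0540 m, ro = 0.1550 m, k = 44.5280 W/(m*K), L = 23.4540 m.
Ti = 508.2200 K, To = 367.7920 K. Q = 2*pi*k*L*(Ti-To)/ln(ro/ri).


dT = 140.4280 K
ln(ro/ri) = 1.0544
Q = 2*pi*44.5280*23.4540*140.4280 / 1.0544 = 873899.2678 W

873899.2678 W


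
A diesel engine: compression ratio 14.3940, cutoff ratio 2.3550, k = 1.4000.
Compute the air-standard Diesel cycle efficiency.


r^(k-1) = 2.9058
rc^k = 3.3173
eta = 0.5796 = 57.9616%

57.9616%


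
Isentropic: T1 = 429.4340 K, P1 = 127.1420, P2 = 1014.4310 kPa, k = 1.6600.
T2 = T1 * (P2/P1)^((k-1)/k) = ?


(k-1)/k = 0.3976
(P2/P1)^exp = 2.2835
T2 = 429.4340 * 2.2835 = 980.6104 K

980.6104 K


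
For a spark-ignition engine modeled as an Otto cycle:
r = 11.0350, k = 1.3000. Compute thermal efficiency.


r^(k-1) = 2.0551
eta = 1 - 1/2.0551 = 0.5134 = 51.3404%

51.3404%


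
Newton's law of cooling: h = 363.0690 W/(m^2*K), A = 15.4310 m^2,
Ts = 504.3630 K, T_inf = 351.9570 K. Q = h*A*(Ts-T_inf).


dT = 152.4060 K
Q = 363.0690 * 15.4310 * 152.4060 = 853857.3185 W

853857.3185 W


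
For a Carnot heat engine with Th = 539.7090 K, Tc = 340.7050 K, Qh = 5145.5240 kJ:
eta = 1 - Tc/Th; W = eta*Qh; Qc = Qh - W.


eta = 1 - 340.7050/539.7090 = 0.3687
W = 0.3687 * 5145.5240 = 1897.2814 kJ
Qc = 5145.5240 - 1897.2814 = 3248.2426 kJ

eta = 36.8725%, W = 1897.2814 kJ, Qc = 3248.2426 kJ


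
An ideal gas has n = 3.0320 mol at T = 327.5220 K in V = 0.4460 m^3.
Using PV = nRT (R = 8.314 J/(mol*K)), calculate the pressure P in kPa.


P = nRT/V = 3.0320 * 8.314 * 327.5220 / 0.4460
= 8256.1903 / 0.4460 = 18511.6374 Pa = 18.5116 kPa

18.5116 kPa


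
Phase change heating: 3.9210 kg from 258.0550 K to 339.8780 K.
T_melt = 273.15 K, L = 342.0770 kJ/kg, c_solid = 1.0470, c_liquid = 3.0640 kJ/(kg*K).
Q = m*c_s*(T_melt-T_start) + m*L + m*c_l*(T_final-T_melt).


Q1 (sensible, solid) = 3.9210 * 1.0470 * 15.0950 = 61.9693 kJ
Q2 (latent) = 3.9210 * 342.0770 = 1341.2839 kJ
Q3 (sensible, liquid) = 3.9210 * 3.0640 * 66.7280 = 801.6665 kJ
Q_total = 2204.9197 kJ

2204.9197 kJ


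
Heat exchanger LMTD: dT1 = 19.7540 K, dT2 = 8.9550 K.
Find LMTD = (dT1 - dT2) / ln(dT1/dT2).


dT1/dT2 = 2.2059
ln(dT1/dT2) = 0.7911
LMTD = 10.7990 / 0.7911 = 13.6499 K

13.6499 K


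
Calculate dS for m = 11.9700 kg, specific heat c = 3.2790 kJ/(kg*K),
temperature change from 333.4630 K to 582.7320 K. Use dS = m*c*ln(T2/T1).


T2/T1 = 1.7475
ln(T2/T1) = 0.5582
dS = 11.9700 * 3.2790 * 0.5582 = 21.9090 kJ/K

21.9090 kJ/K


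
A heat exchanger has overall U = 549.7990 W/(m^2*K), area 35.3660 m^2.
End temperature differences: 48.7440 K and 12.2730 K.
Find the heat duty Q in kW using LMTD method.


LMTD = 26.4440 K
Q = 549.7990 * 35.3660 * 26.4440 = 514181.5482 W = 514.1815 kW

514.1815 kW


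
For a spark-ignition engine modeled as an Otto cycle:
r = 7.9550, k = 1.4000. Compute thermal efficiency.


r^(k-1) = 2.2922
eta = 1 - 1/2.2922 = 0.5637 = 56.3741%

56.3741%


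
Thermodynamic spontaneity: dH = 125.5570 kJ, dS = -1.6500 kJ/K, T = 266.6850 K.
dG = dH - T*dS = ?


T*dS = 266.6850 * -1.6500 = -440.0302 kJ
dG = 125.5570 + 440.0302 = 565.5872 kJ (non-spontaneous)

dG = 565.5872 kJ, non-spontaneous


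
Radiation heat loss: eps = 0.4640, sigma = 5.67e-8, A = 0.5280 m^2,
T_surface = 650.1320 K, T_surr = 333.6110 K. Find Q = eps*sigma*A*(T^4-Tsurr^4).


T^4 = 1.7865e+11
Tsurr^4 = 1.2387e+10
Q = 0.4640 * 5.67e-8 * 0.5280 * 1.6626e+11 = 2309.5869 W

2309.5869 W


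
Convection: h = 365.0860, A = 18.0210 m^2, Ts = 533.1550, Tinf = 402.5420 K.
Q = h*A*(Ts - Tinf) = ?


dT = 130.6130 K
Q = 365.0860 * 18.0210 * 130.6130 = 859330.9835 W

859330.9835 W


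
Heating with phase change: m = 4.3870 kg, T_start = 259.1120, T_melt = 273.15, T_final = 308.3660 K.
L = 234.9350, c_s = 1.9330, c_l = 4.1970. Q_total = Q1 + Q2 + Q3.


Q1 (sensible, solid) = 4.3870 * 1.9330 * 14.0380 = 119.0432 kJ
Q2 (latent) = 4.3870 * 234.9350 = 1030.6598 kJ
Q3 (sensible, liquid) = 4.3870 * 4.1970 * 35.2160 = 648.4054 kJ
Q_total = 1798.1085 kJ

1798.1085 kJ


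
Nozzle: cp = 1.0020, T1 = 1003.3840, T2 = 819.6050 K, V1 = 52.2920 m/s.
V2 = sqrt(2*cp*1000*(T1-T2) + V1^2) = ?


dT = 183.7790 K
2*cp*1000*dT = 368293.1160
V1^2 = 2734.4533
V2 = sqrt(371027.5693) = 609.1203 m/s

609.1203 m/s


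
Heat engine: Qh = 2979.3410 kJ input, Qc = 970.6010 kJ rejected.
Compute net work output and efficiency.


W = 2979.3410 - 970.6010 = 2008.7400 kJ
eta = 2008.7400 / 2979.3410 = 0.6742 = 67.4223%

W = 2008.7400 kJ, eta = 67.4223%


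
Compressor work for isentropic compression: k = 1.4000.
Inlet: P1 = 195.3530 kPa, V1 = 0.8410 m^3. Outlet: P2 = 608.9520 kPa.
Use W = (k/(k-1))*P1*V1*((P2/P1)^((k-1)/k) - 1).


(k-1)/k = 0.2857
(P2/P1)^exp = 1.3838
W = 3.5000 * 195.3530 * 0.8410 * (1.3838 - 1) = 220.6966 kJ

220.6966 kJ


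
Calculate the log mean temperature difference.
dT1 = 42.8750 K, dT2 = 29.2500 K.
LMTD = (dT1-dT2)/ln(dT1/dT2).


dT1/dT2 = 1.4658
ln(dT1/dT2) = 0.3824
LMTD = 13.6250 / 0.3824 = 35.6294 K

35.6294 K


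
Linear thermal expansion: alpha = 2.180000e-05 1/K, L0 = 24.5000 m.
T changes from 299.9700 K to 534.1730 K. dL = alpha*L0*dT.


dT = 234.2030 K
dL = 2.180000e-05 * 24.5000 * 234.2030 = 0.125088 m
L_final = 24.625088 m

dL = 0.125088 m


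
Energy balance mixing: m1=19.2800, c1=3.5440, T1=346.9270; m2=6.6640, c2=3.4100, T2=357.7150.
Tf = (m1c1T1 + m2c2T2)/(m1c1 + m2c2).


num = 31833.7406
den = 91.0526
Tf = 349.6194 K

349.6194 K


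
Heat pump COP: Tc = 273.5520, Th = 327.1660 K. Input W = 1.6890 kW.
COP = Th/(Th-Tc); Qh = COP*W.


COP = 327.1660 / 53.6140 = 6.1022
Qh = 6.1022 * 1.6890 = 10.3067 kW

COP = 6.1022, Qh = 10.3067 kW


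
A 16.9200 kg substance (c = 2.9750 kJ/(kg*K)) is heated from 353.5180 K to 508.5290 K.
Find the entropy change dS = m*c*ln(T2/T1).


T2/T1 = 1.4385
ln(T2/T1) = 0.3636
dS = 16.9200 * 2.9750 * 0.3636 = 18.3019 kJ/K

18.3019 kJ/K


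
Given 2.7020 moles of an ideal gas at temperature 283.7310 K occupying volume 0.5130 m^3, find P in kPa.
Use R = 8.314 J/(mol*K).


P = nRT/V = 2.7020 * 8.314 * 283.7310 / 0.5130
= 6373.8546 / 0.5130 = 12424.6679 Pa = 12.4247 kPa

12.4247 kPa


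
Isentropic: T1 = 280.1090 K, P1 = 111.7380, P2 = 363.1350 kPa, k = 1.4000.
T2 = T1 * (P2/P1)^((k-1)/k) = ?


(k-1)/k = 0.2857
(P2/P1)^exp = 1.4004
T2 = 280.1090 * 1.4004 = 392.2607 K

392.2607 K


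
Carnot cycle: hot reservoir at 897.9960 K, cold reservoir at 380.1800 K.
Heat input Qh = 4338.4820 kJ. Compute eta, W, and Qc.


eta = 1 - 380.1800/897.9960 = 0.5766
W = 0.5766 * 4338.4820 = 2501.7209 kJ
Qc = 4338.4820 - 2501.7209 = 1836.7611 kJ

eta = 57.6635%, W = 2501.7209 kJ, Qc = 1836.7611 kJ


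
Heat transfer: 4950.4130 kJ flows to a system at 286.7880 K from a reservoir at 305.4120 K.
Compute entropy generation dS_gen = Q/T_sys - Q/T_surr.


dS_sys = 4950.4130/286.7880 = 17.2616 kJ/K
dS_surr = -4950.4130/305.4120 = -16.2090 kJ/K
dS_gen = 17.2616 - 16.2090 = 1.0526 kJ/K (irreversible)

dS_gen = 1.0526 kJ/K, irreversible


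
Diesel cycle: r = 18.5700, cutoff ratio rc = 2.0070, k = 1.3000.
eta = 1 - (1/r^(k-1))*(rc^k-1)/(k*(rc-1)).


r^(k-1) = 2.4024
rc^k = 2.4735
eta = 0.5315 = 53.1475%

53.1475%


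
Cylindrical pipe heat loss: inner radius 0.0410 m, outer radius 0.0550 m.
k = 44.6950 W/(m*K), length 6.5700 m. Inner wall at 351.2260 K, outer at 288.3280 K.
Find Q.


dT = 62.8980 K
ln(ro/ri) = 0.2938
Q = 2*pi*44.6950*6.5700*62.8980 / 0.2938 = 395045.1211 W

395045.1211 W


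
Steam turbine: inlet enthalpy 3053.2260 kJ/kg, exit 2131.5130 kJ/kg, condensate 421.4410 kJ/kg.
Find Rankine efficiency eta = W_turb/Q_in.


W = 921.7130 kJ/kg
Q_in = 2631.7850 kJ/kg
eta = 0.3502 = 35.0224%

eta = 35.0224%


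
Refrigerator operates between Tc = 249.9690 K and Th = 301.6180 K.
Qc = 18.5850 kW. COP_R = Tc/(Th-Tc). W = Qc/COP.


COP = 249.9690 / 51.6490 = 4.8398
W = 18.5850 / 4.8398 = 3.8401 kW

COP = 4.8398, W = 3.8401 kW


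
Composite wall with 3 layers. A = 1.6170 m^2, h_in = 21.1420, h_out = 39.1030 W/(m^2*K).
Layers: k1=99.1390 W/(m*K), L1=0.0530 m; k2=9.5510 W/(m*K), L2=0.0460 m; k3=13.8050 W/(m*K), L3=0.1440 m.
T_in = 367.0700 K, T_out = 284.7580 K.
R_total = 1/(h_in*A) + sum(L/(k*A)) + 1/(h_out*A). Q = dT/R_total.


R_conv_in = 1/(21.1420*1.6170) = 0.0293
R_1 = 0.0530/(99.1390*1.6170) = 0.0003
R_2 = 0.0460/(9.5510*1.6170) = 0.0030
R_3 = 0.1440/(13.8050*1.6170) = 0.0065
R_conv_out = 1/(39.1030*1.6170) = 0.0158
R_total = 0.0548 K/W
Q = 82.3120 / 0.0548 = 1501.3160 W

R_total = 0.0548 K/W, Q = 1501.3160 W


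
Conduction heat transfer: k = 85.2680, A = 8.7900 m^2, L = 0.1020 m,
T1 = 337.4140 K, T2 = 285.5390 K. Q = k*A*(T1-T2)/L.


dT = 51.8750 K
Q = 85.2680 * 8.7900 * 51.8750 / 0.1020 = 381182.4434 W

381182.4434 W


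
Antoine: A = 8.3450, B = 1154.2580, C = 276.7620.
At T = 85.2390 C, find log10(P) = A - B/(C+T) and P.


C+T = 362.0010
B/(C+T) = 3.1885
log10(P) = 8.3450 - 3.1885 = 5.1565
P = 10^5.1565 = 143367.5280 mmHg

143367.5280 mmHg


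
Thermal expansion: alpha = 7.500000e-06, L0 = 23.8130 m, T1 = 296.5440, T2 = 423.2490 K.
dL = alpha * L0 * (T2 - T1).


dT = 126.7050 K
dL = 7.500000e-06 * 23.8130 * 126.7050 = 0.022629 m
L_final = 23.835629 m

dL = 0.022629 m


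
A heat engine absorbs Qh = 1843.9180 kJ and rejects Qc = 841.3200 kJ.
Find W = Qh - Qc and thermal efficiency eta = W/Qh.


W = 1843.9180 - 841.3200 = 1002.5980 kJ
eta = 1002.5980 / 1843.9180 = 0.5437 = 54.3732%

W = 1002.5980 kJ, eta = 54.3732%


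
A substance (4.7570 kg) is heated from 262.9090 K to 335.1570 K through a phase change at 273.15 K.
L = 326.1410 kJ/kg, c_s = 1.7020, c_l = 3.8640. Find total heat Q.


Q1 (sensible, solid) = 4.7570 * 1.7020 * 10.2410 = 82.9154 kJ
Q2 (latent) = 4.7570 * 326.1410 = 1551.4527 kJ
Q3 (sensible, liquid) = 4.7570 * 3.8640 * 62.0070 = 1139.7536 kJ
Q_total = 2774.1218 kJ

2774.1218 kJ


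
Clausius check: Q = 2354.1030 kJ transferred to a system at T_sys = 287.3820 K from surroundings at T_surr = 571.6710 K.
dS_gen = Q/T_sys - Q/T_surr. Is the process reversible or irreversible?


dS_sys = 2354.1030/287.3820 = 8.1915 kJ/K
dS_surr = -2354.1030/571.6710 = -4.1179 kJ/K
dS_gen = 8.1915 - 4.1179 = 4.0736 kJ/K (irreversible)

dS_gen = 4.0736 kJ/K, irreversible


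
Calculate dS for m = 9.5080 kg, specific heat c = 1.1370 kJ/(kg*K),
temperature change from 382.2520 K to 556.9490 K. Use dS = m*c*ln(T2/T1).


T2/T1 = 1.4570
ln(T2/T1) = 0.3764
dS = 9.5080 * 1.1370 * 0.3764 = 4.0690 kJ/K

4.0690 kJ/K


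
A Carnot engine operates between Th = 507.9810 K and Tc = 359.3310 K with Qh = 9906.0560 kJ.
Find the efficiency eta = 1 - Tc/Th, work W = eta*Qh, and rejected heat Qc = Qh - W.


eta = 1 - 359.3310/507.9810 = 0.2926
W = 0.2926 * 9906.0560 = 2898.7998 kJ
Qc = 9906.0560 - 2898.7998 = 7007.2562 kJ

eta = 29.2629%, W = 2898.7998 kJ, Qc = 7007.2562 kJ


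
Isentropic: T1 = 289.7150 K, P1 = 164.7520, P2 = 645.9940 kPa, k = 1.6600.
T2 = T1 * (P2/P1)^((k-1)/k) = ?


(k-1)/k = 0.3976
(P2/P1)^exp = 1.7216
T2 = 289.7150 * 1.7216 = 498.7699 K

498.7699 K


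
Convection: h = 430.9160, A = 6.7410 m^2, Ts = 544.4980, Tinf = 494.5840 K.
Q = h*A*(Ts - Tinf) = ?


dT = 49.9140 K
Q = 430.9160 * 6.7410 * 49.9140 = 144990.4246 W

144990.4246 W


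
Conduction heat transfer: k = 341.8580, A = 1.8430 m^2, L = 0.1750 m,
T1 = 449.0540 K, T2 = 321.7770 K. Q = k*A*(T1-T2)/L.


dT = 127.2770 K
Q = 341.8580 * 1.8430 * 127.2770 / 0.1750 = 458229.4149 W

458229.4149 W


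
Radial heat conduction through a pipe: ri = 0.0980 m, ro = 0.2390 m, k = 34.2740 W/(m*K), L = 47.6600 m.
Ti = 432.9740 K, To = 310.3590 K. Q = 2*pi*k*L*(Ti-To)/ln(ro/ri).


dT = 122.6150 K
ln(ro/ri) = 0.8915
Q = 2*pi*34.2740*47.6600*122.6150 / 0.8915 = 1411636.4593 W

1411636.4593 W


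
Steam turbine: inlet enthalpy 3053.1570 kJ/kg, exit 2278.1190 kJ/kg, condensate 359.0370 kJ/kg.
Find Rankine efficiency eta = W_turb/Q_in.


W = 775.0380 kJ/kg
Q_in = 2694.1200 kJ/kg
eta = 0.2877 = 28.7678%

eta = 28.7678%


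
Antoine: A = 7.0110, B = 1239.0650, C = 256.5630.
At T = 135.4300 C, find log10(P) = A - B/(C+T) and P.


C+T = 391.9930
B/(C+T) = 3.1609
log10(P) = 7.0110 - 3.1609 = 3.8501
P = 10^3.8501 = 7080.4923 mmHg

7080.4923 mmHg


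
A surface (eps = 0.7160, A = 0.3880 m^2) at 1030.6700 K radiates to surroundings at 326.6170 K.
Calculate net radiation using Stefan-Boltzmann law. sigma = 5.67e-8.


T^4 = 1.1284e+12
Tsurr^4 = 1.1380e+10
Q = 0.7160 * 5.67e-8 * 0.3880 * 1.1171e+12 = 17595.6067 W

17595.6067 W


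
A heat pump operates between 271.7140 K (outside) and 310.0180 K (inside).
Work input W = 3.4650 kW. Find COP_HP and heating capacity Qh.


COP = 310.0180 / 38.3040 = 8.0936
Qh = 8.0936 * 3.4650 = 28.0444 kW

COP = 8.0936, Qh = 28.0444 kW


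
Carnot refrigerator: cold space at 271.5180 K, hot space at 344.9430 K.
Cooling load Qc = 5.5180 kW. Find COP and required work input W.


COP = 271.5180 / 73.4250 = 3.6979
W = 5.5180 / 3.6979 = 1.4922 kW

COP = 3.6979, W = 1.4922 kW


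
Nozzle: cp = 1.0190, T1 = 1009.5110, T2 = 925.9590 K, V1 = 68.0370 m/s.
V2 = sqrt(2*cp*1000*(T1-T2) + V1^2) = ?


dT = 83.5520 K
2*cp*1000*dT = 170278.9760
V1^2 = 4629.0334
V2 = sqrt(174908.0094) = 418.2200 m/s

418.2200 m/s


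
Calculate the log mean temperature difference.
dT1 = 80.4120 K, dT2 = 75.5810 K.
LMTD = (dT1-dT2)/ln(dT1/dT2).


dT1/dT2 = 1.0639
ln(dT1/dT2) = 0.0620
LMTD = 4.8310 / 0.0620 = 77.9716 K

77.9716 K


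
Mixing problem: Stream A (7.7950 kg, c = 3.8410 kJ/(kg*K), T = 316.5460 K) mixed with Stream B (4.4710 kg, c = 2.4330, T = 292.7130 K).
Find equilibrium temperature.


num = 12661.6909
den = 40.8185
Tf = 310.1946 K

310.1946 K


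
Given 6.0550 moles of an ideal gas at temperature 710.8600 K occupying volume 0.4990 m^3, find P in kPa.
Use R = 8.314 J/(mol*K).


P = nRT/V = 6.0550 * 8.314 * 710.8600 / 0.4990
= 35785.5952 / 0.4990 = 71714.6196 Pa = 71.7146 kPa

71.7146 kPa


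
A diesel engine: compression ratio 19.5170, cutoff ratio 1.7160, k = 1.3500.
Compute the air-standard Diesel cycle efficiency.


r^(k-1) = 2.8291
rc^k = 2.0730
eta = 0.6076 = 60.7620%

60.7620%


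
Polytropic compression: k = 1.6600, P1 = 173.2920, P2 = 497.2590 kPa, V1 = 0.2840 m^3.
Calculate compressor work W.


(k-1)/k = 0.3976
(P2/P1)^exp = 1.5206
W = 2.5152 * 173.2920 * 0.2840 * (1.5206 - 1) = 64.4430 kJ

64.4430 kJ


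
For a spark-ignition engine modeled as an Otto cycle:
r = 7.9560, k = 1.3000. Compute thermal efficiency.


r^(k-1) = 1.8630
eta = 1 - 1/1.8630 = 0.4632 = 46.3226%

46.3226%


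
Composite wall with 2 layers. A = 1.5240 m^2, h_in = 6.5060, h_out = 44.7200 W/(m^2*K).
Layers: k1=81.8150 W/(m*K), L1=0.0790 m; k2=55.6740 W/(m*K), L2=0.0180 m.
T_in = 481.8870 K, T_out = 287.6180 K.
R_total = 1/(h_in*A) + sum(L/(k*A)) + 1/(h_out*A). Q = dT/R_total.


R_conv_in = 1/(6.5060*1.5240) = 0.1009
R_1 = 0.0790/(81.8150*1.5240) = 0.0006
R_2 = 0.0180/(55.6740*1.5240) = 0.0002
R_conv_out = 1/(44.7200*1.5240) = 0.0147
R_total = 0.1164 K/W
Q = 194.2690 / 0.1164 = 1669.3453 W

R_total = 0.1164 K/W, Q = 1669.3453 W


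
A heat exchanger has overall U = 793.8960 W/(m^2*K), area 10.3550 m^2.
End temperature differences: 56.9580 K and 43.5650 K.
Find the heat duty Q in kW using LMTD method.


LMTD = 49.9627 K
Q = 793.8960 * 10.3550 * 49.9627 = 410732.8565 W = 410.7329 kW

410.7329 kW


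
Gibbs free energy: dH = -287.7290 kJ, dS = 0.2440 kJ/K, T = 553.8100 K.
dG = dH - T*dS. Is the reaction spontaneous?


T*dS = 553.8100 * 0.2440 = 135.1296 kJ
dG = -287.7290 - 135.1296 = -422.8586 kJ (spontaneous)

dG = -422.8586 kJ, spontaneous


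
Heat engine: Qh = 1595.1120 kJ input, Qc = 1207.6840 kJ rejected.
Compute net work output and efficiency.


W = 1595.1120 - 1207.6840 = 387.4280 kJ
eta = 387.4280 / 1595.1120 = 0.2429 = 24.2885%

W = 387.4280 kJ, eta = 24.2885%


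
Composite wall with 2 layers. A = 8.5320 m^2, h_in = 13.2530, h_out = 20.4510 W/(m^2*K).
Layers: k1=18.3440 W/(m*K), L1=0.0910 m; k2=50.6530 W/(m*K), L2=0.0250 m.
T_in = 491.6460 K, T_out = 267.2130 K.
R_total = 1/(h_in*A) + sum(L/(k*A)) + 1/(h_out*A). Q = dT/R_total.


R_conv_in = 1/(13.2530*8.5320) = 0.0088
R_1 = 0.0910/(18.3440*8.5320) = 0.0006
R_2 = 0.0250/(50.6530*8.5320) = 5.7847e-05
R_conv_out = 1/(20.4510*8.5320) = 0.0057
R_total = 0.0152 K/W
Q = 224.4330 / 0.0152 = 14751.6924 W

R_total = 0.0152 K/W, Q = 14751.6924 W


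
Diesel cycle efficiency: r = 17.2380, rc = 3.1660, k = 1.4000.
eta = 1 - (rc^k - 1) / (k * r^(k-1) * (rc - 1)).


r^(k-1) = 3.1232
rc^k = 5.0201
eta = 0.5755 = 57.5518%

57.5518%


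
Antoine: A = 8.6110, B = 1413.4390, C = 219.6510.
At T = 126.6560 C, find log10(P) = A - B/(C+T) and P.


C+T = 346.3070
B/(C+T) = 4.0815
log10(P) = 8.6110 - 4.0815 = 4.5295
P = 10^4.5295 = 33848.3574 mmHg

33848.3574 mmHg


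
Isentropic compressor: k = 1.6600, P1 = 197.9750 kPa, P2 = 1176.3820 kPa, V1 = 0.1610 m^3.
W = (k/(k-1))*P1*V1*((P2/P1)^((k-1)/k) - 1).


(k-1)/k = 0.3976
(P2/P1)^exp = 2.0310
W = 2.5152 * 197.9750 * 0.1610 * (2.0310 - 1) = 82.6532 kJ

82.6532 kJ


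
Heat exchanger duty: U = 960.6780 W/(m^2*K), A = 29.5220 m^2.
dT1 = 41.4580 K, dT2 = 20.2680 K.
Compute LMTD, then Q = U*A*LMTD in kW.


LMTD = 29.6100 K
Q = 960.6780 * 29.5220 * 29.6100 = 839772.0966 W = 839.7721 kW

839.7721 kW


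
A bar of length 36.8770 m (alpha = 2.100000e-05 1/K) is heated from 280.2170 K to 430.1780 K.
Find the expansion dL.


dT = 149.9610 K
dL = 2.100000e-05 * 36.8770 * 149.9610 = 0.116132 m
L_final = 36.993132 m

dL = 0.116132 m


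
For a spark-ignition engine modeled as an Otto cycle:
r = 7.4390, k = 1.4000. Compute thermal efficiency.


r^(k-1) = 2.2315
eta = 1 - 1/2.2315 = 0.5519 = 55.1880%

55.1880%


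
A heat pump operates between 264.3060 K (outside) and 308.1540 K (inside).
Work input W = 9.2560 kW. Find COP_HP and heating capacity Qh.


COP = 308.1540 / 43.8480 = 7.0278
Qh = 7.0278 * 9.2560 = 65.0491 kW

COP = 7.0278, Qh = 65.0491 kW


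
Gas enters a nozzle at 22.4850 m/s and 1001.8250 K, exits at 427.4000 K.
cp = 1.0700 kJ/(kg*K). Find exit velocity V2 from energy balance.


dT = 574.4250 K
2*cp*1000*dT = 1229269.5000
V1^2 = 505.5752
V2 = sqrt(1229775.0752) = 1108.9522 m/s

1108.9522 m/s


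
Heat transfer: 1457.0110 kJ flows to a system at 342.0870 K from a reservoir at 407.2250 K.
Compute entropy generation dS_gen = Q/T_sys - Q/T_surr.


dS_sys = 1457.0110/342.0870 = 4.2592 kJ/K
dS_surr = -1457.0110/407.2250 = -3.5779 kJ/K
dS_gen = 4.2592 - 3.5779 = 0.6813 kJ/K (irreversible)

dS_gen = 0.6813 kJ/K, irreversible


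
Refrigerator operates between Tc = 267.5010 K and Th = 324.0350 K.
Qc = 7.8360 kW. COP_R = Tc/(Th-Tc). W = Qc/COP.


COP = 267.5010 / 56.5340 = 4.7317
W = 7.8360 / 4.7317 = 1.6561 kW

COP = 4.7317, W = 1.6561 kW


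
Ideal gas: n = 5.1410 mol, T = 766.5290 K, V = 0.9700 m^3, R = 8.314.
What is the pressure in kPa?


P = nRT/V = 5.1410 * 8.314 * 766.5290 / 0.9700
= 32763.1925 / 0.9700 = 33776.4872 Pa = 33.7765 kPa

33.7765 kPa


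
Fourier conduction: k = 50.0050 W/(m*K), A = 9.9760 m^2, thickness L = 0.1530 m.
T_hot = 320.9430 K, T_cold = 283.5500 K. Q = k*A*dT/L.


dT = 37.3930 K
Q = 50.0050 * 9.9760 * 37.3930 / 0.1530 = 121918.2586 W

121918.2586 W


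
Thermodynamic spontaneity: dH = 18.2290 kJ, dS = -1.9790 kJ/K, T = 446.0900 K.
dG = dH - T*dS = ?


T*dS = 446.0900 * -1.9790 = -882.8121 kJ
dG = 18.2290 + 882.8121 = 901.0411 kJ (non-spontaneous)

dG = 901.0411 kJ, non-spontaneous


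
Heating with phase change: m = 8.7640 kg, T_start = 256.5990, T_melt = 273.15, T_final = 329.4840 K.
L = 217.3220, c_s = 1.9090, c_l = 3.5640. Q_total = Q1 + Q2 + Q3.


Q1 (sensible, solid) = 8.7640 * 1.9090 * 16.5510 = 276.9061 kJ
Q2 (latent) = 8.7640 * 217.3220 = 1904.6100 kJ
Q3 (sensible, liquid) = 8.7640 * 3.5640 * 56.3340 = 1759.5866 kJ
Q_total = 3941.1027 kJ

3941.1027 kJ


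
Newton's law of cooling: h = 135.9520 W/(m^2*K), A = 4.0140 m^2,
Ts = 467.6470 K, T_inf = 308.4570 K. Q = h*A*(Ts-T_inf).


dT = 159.1900 K
Q = 135.9520 * 4.0140 * 159.1900 = 86871.7863 W

86871.7863 W


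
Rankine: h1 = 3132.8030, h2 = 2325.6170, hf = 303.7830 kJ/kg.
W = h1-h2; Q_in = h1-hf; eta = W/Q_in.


W = 807.1860 kJ/kg
Q_in = 2829.0200 kJ/kg
eta = 0.2853 = 28.5324%

eta = 28.5324%


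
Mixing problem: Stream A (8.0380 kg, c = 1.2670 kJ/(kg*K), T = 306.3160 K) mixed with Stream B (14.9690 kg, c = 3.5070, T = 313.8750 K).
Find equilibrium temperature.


num = 19596.8377
den = 62.6804
Tf = 312.6468 K

312.6468 K


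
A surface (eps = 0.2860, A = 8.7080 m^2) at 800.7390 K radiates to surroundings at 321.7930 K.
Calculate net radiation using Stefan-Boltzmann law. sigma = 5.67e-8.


T^4 = 4.1112e+11
Tsurr^4 = 1.0723e+10
Q = 0.2860 * 5.67e-8 * 8.7080 * 4.0039e+11 = 56539.7376 W

56539.7376 W


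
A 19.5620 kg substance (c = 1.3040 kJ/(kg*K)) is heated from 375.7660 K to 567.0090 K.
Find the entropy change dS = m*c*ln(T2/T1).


T2/T1 = 1.5089
ln(T2/T1) = 0.4114
dS = 19.5620 * 1.3040 * 0.4114 = 10.4946 kJ/K

10.4946 kJ/K


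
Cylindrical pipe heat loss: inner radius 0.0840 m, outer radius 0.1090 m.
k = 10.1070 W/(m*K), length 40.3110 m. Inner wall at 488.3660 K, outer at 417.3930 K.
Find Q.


dT = 70.9730 K
ln(ro/ri) = 0.2605
Q = 2*pi*10.1070*40.3110*70.9730 / 0.2605 = 697363.6781 W

697363.6781 W


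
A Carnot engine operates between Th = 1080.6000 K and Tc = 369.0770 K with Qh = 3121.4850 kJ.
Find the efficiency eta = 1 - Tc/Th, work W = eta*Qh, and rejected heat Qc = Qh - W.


eta = 1 - 369.0770/1080.6000 = 0.6585
W = 0.6585 * 3121.4850 = 2055.3474 kJ
Qc = 3121.4850 - 2055.3474 = 1066.1376 kJ

eta = 65.8452%, W = 2055.3474 kJ, Qc = 1066.1376 kJ


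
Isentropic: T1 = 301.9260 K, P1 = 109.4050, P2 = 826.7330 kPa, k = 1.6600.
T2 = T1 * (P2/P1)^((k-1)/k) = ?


(k-1)/k = 0.3976
(P2/P1)^exp = 2.2347
T2 = 301.9260 * 2.2347 = 674.7071 K

674.7071 K


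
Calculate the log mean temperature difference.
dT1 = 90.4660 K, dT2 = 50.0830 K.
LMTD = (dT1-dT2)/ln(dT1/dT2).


dT1/dT2 = 1.8063
ln(dT1/dT2) = 0.5913
LMTD = 40.3830 / 0.5913 = 68.2962 K

68.2962 K


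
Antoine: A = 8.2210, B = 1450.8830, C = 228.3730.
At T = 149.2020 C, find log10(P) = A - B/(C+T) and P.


C+T = 377.5750
B/(C+T) = 3.8426
log10(P) = 8.2210 - 3.8426 = 4.3784
P = 10^4.3784 = 23898.1764 mmHg

23898.1764 mmHg


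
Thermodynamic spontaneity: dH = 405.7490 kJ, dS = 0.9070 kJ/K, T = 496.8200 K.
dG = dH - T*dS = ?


T*dS = 496.8200 * 0.9070 = 450.6157 kJ
dG = 405.7490 - 450.6157 = -44.8667 kJ (spontaneous)

dG = -44.8667 kJ, spontaneous


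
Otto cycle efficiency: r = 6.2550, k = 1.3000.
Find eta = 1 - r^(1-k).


r^(k-1) = 1.7333
eta = 1 - 1/1.7333 = 0.4231 = 42.3058%

42.3058%


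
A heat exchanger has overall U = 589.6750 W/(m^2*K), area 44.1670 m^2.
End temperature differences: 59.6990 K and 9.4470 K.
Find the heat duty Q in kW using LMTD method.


LMTD = 27.2573 K
Q = 589.6750 * 44.1670 * 27.2573 = 709893.2050 W = 709.8932 kW

709.8932 kW


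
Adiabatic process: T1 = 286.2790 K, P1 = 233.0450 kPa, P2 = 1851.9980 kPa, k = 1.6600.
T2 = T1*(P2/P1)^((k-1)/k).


(k-1)/k = 0.3976
(P2/P1)^exp = 2.2799
T2 = 286.2790 * 2.2799 = 652.6805 K

652.6805 K


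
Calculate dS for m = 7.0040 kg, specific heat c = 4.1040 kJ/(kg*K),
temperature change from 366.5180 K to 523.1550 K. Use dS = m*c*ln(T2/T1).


T2/T1 = 1.4274
ln(T2/T1) = 0.3558
dS = 7.0040 * 4.1040 * 0.3558 = 10.2281 kJ/K

10.2281 kJ/K


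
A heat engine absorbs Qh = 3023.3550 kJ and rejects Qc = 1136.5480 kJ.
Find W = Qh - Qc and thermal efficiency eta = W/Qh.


W = 3023.3550 - 1136.5480 = 1886.8070 kJ
eta = 1886.8070 / 3023.3550 = 0.6241 = 62.4077%

W = 1886.8070 kJ, eta = 62.4077%


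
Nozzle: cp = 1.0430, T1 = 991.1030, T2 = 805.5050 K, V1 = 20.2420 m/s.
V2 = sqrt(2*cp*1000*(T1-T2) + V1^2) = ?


dT = 185.5980 K
2*cp*1000*dT = 387157.4280
V1^2 = 409.7386
V2 = sqrt(387567.1666) = 622.5489 m/s

622.5489 m/s


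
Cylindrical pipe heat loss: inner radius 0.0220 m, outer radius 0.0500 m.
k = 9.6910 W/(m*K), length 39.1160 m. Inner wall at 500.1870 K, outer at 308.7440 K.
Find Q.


dT = 191.4430 K
ln(ro/ri) = 0.8210
Q = 2*pi*9.6910*39.1160*191.4430 / 0.8210 = 555404.6625 W

555404.6625 W


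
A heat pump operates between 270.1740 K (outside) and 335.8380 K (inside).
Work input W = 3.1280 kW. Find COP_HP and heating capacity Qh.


COP = 335.8380 / 65.6640 = 5.1145
Qh = 5.1145 * 3.1280 = 15.9981 kW

COP = 5.1145, Qh = 15.9981 kW


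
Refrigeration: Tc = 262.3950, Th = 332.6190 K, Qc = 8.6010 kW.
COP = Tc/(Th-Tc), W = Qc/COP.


COP = 262.3950 / 70.2240 = 3.7365
W = 8.6010 / 3.7365 = 2.3019 kW

COP = 3.7365, W = 2.3019 kW


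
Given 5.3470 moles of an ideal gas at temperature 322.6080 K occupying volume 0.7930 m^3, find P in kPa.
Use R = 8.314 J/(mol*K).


P = nRT/V = 5.3470 * 8.314 * 322.6080 / 0.7930
= 14341.5251 / 0.7930 = 18085.1514 Pa = 18.0852 kPa

18.0852 kPa


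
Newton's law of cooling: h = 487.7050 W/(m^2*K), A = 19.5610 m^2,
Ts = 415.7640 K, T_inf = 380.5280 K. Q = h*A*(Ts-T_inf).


dT = 35.2360 K
Q = 487.7050 * 19.5610 * 35.2360 = 336151.3521 W

336151.3521 W


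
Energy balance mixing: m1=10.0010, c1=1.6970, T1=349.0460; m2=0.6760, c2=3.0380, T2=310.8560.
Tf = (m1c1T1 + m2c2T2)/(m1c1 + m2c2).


num = 6562.3042
den = 19.0254
Tf = 344.9236 K

344.9236 K


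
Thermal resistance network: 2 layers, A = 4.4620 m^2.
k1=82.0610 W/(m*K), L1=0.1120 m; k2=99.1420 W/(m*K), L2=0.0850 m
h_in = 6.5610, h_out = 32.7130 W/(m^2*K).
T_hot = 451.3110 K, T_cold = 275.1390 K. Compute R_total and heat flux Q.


R_conv_in = 1/(6.5610*4.4620) = 0.0342
R_1 = 0.1120/(82.0610*4.4620) = 0.0003
R_2 = 0.0850/(99.1420*4.4620) = 0.0002
R_conv_out = 1/(32.7130*4.4620) = 0.0069
R_total = 0.0415 K/W
Q = 176.1720 / 0.0415 = 4244.3321 W

R_total = 0.0415 K/W, Q = 4244.3321 W


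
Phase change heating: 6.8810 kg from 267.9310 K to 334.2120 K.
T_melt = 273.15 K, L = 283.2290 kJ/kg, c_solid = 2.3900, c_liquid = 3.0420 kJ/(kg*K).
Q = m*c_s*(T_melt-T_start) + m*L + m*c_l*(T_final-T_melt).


Q1 (sensible, solid) = 6.8810 * 2.3900 * 5.2190 = 85.8295 kJ
Q2 (latent) = 6.8810 * 283.2290 = 1948.8987 kJ
Q3 (sensible, liquid) = 6.8810 * 3.0420 * 61.0620 = 1278.1499 kJ
Q_total = 3312.8782 kJ

3312.8782 kJ


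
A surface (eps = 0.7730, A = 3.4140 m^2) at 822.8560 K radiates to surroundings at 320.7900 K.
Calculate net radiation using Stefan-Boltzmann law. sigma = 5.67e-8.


T^4 = 4.5845e+11
Tsurr^4 = 1.0590e+10
Q = 0.7730 * 5.67e-8 * 3.4140 * 4.4786e+11 = 67015.0134 W

67015.0134 W


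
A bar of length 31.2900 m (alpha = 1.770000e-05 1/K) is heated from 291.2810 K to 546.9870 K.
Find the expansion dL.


dT = 255.7060 K
dL = 1.770000e-05 * 31.2900 * 255.7060 = 0.141618 m
L_final = 31.431618 m

dL = 0.141618 m


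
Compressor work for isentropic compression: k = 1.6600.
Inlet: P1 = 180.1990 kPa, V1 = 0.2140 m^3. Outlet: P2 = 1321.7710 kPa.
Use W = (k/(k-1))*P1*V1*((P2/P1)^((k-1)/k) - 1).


(k-1)/k = 0.3976
(P2/P1)^exp = 2.2084
W = 2.5152 * 180.1990 * 0.2140 * (2.2084 - 1) = 117.2029 kJ

117.2029 kJ


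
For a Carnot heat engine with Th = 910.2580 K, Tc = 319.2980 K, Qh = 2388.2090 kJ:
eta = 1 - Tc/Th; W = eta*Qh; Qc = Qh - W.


eta = 1 - 319.2980/910.2580 = 0.6492
W = 0.6492 * 2388.2090 = 1550.4791 kJ
Qc = 2388.2090 - 1550.4791 = 837.7299 kJ

eta = 64.9223%, W = 1550.4791 kJ, Qc = 837.7299 kJ


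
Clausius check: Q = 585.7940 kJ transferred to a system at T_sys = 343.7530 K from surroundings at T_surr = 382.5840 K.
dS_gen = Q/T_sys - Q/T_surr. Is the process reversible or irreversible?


dS_sys = 585.7940/343.7530 = 1.7041 kJ/K
dS_surr = -585.7940/382.5840 = -1.5312 kJ/K
dS_gen = 1.7041 - 1.5312 = 0.1730 kJ/K (irreversible)

dS_gen = 0.1730 kJ/K, irreversible


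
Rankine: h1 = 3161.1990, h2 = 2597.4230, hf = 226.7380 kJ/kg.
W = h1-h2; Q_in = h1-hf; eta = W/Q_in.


W = 563.7760 kJ/kg
Q_in = 2934.4610 kJ/kg
eta = 0.1921 = 19.2123%

eta = 19.2123%


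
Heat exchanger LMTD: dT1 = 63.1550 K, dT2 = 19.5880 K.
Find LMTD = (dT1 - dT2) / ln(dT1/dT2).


dT1/dT2 = 3.2242
ln(dT1/dT2) = 1.1707
LMTD = 43.5670 / 1.1707 = 37.2153 K

37.2153 K


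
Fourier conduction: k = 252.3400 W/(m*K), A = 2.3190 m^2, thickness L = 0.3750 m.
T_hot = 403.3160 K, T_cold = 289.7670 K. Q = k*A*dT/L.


dT = 113.5490 K
Q = 252.3400 * 2.3190 * 113.5490 / 0.3750 = 177189.8716 W

177189.8716 W


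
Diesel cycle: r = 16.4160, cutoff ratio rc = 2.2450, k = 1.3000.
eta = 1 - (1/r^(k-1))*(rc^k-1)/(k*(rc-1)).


r^(k-1) = 2.3152
rc^k = 2.8614
eta = 0.5032 = 50.3235%

50.3235%


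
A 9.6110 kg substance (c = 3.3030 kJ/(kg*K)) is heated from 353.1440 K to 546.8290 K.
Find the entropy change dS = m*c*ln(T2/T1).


T2/T1 = 1.5485
ln(T2/T1) = 0.4373
dS = 9.6110 * 3.3030 * 0.4373 = 13.8809 kJ/K

13.8809 kJ/K


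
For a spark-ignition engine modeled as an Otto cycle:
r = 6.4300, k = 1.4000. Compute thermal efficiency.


r^(k-1) = 2.1052
eta = 1 - 1/2.1052 = 0.5250 = 52.4976%

52.4976%


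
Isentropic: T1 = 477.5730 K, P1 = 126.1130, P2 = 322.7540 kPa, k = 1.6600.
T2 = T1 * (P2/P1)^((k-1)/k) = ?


(k-1)/k = 0.3976
(P2/P1)^exp = 1.4530
T2 = 477.5730 * 1.4530 = 693.9067 K

693.9067 K


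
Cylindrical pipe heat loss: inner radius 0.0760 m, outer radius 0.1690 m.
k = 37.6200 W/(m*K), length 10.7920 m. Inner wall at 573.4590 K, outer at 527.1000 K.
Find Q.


dT = 46.3590 K
ln(ro/ri) = 0.7992
Q = 2*pi*37.6200*10.7920*46.3590 / 0.7992 = 147978.2873 W

147978.2873 W


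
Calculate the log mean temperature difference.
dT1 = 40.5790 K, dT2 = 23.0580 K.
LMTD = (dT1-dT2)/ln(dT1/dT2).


dT1/dT2 = 1.7599
ln(dT1/dT2) = 0.5652
LMTD = 17.5210 / 0.5652 = 30.9976 K

30.9976 K


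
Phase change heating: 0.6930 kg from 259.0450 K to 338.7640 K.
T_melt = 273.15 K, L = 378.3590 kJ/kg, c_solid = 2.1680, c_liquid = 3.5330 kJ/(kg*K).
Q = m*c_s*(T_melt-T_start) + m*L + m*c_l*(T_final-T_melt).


Q1 (sensible, solid) = 0.6930 * 2.1680 * 14.1050 = 21.1917 kJ
Q2 (latent) = 0.6930 * 378.3590 = 262.2028 kJ
Q3 (sensible, liquid) = 0.6930 * 3.5330 * 65.6140 = 160.6473 kJ
Q_total = 444.0418 kJ

444.0418 kJ


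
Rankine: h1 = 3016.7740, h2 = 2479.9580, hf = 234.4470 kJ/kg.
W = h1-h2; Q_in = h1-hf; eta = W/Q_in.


W = 536.8160 kJ/kg
Q_in = 2782.3270 kJ/kg
eta = 0.1929 = 19.2938%

eta = 19.2938%


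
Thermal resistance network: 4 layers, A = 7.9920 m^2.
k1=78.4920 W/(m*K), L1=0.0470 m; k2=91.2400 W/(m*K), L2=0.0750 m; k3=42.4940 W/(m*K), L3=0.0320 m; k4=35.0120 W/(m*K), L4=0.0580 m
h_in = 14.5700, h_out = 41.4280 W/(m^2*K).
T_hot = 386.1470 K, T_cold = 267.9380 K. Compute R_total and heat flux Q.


R_conv_in = 1/(14.5700*7.9920) = 0.0086
R_1 = 0.0470/(78.4920*7.9920) = 7.4923e-05
R_2 = 0.0750/(91.2400*7.9920) = 0.0001
R_3 = 0.0320/(42.4940*7.9920) = 9.4225e-05
R_4 = 0.0580/(35.0120*7.9920) = 0.0002
R_conv_out = 1/(41.4280*7.9920) = 0.0030
R_total = 0.0121 K/W
Q = 118.2090 / 0.0121 = 9779.4860 W

R_total = 0.0121 K/W, Q = 9779.4860 W


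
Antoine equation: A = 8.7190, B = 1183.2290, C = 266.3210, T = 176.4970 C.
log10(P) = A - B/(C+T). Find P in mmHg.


C+T = 442.8180
B/(C+T) = 2.6720
log10(P) = 8.7190 - 2.6720 = 6.0470
P = 10^6.0470 = 1114182.6888 mmHg

1114182.6888 mmHg


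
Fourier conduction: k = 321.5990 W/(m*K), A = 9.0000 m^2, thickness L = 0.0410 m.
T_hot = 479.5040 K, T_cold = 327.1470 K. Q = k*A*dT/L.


dT = 152.3570 K
Q = 321.5990 * 9.0000 * 152.3570 / 0.0410 = 1.0756e+07 W

1.0756e+07 W


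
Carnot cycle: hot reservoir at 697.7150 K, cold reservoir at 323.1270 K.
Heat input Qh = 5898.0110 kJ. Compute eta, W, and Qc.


eta = 1 - 323.1270/697.7150 = 0.5369
W = 0.5369 * 5898.0110 = 3166.5138 kJ
Qc = 5898.0110 - 3166.5138 = 2731.4972 kJ

eta = 53.6878%, W = 3166.5138 kJ, Qc = 2731.4972 kJ


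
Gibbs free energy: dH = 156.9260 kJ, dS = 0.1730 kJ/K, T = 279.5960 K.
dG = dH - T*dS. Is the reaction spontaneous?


T*dS = 279.5960 * 0.1730 = 48.3701 kJ
dG = 156.9260 - 48.3701 = 108.5559 kJ (non-spontaneous)

dG = 108.5559 kJ, non-spontaneous


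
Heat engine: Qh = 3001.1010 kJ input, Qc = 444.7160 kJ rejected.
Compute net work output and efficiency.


W = 3001.1010 - 444.7160 = 2556.3850 kJ
eta = 2556.3850 / 3001.1010 = 0.8518 = 85.1816%

W = 2556.3850 kJ, eta = 85.1816%


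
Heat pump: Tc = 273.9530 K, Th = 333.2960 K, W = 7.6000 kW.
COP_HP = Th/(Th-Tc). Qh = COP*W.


COP = 333.2960 / 59.3430 = 5.6164
Qh = 5.6164 * 7.6000 = 42.6849 kW

COP = 5.6164, Qh = 42.6849 kW


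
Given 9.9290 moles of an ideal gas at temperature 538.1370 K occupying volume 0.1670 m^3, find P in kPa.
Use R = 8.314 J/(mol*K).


P = nRT/V = 9.9290 * 8.314 * 538.1370 / 0.1670
= 44423.0511 / 0.1670 = 266006.2942 Pa = 266.0063 kPa

266.0063 kPa


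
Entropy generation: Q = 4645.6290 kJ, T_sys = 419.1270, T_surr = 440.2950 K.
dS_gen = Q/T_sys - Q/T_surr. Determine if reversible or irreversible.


dS_sys = 4645.6290/419.1270 = 11.0841 kJ/K
dS_surr = -4645.6290/440.2950 = -10.5512 kJ/K
dS_gen = 11.0841 - 10.5512 = 0.5329 kJ/K (irreversible)

dS_gen = 0.5329 kJ/K, irreversible


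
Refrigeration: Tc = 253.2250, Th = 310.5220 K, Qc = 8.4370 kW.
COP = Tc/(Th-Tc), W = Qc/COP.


COP = 253.2250 / 57.2970 = 4.4195
W = 8.4370 / 4.4195 = 1.9090 kW

COP = 4.4195, W = 1.9090 kW


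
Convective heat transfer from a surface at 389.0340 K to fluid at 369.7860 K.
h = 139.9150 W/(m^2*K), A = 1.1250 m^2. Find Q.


dT = 19.2480 K
Q = 139.9150 * 1.1250 * 19.2480 = 3029.7194 W

3029.7194 W


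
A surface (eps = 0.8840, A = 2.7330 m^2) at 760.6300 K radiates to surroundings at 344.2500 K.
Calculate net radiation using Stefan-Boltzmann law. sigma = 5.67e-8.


T^4 = 3.3473e+11
Tsurr^4 = 1.4044e+10
Q = 0.8840 * 5.67e-8 * 2.7330 * 3.2069e+11 = 43929.2578 W

43929.2578 W


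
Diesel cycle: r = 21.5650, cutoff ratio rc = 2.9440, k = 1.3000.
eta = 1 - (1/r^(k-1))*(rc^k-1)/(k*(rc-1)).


r^(k-1) = 2.5126
rc^k = 4.0702
eta = 0.5165 = 51.6489%

51.6489%


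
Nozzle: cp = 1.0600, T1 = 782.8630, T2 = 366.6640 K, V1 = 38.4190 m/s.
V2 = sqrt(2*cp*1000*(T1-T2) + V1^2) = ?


dT = 416.1990 K
2*cp*1000*dT = 882341.8800
V1^2 = 1476.0196
V2 = sqrt(883817.8996) = 940.1159 m/s

940.1159 m/s


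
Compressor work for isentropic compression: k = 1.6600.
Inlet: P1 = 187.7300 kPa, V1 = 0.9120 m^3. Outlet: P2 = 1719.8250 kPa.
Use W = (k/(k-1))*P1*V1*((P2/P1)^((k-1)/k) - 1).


(k-1)/k = 0.3976
(P2/P1)^exp = 2.4125
W = 2.5152 * 187.7300 * 0.9120 * (2.4125 - 1) = 608.2365 kJ

608.2365 kJ


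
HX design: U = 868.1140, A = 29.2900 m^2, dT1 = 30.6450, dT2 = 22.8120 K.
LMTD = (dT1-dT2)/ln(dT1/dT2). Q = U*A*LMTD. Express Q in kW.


LMTD = 26.5361 K
Q = 868.1140 * 29.2900 * 26.5361 = 674734.9478 W = 674.7349 kW

674.7349 kW


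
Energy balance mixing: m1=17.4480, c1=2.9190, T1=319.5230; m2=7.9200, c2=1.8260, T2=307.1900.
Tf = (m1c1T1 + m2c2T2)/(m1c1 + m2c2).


num = 20716.0911
den = 65.3926
Tf = 316.7955 K

316.7955 K


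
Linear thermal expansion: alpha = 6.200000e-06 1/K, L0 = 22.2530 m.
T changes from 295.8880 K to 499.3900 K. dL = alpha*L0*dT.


dT = 203.5020 K
dL = 6.200000e-06 * 22.2530 * 203.5020 = 0.028077 m
L_final = 22.281077 m

dL = 0.028077 m


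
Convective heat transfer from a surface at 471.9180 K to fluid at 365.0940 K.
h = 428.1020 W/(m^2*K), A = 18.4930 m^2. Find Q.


dT = 106.8240 K
Q = 428.1020 * 18.4930 * 106.8240 = 845713.8879 W

845713.8879 W


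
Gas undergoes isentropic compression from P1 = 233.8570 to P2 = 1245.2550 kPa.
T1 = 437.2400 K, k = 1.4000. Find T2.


(k-1)/k = 0.2857
(P2/P1)^exp = 1.6126
T2 = 437.2400 * 1.6126 = 705.0768 K

705.0768 K


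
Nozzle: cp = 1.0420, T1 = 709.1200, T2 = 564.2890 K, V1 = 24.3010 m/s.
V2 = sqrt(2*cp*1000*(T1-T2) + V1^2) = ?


dT = 144.8310 K
2*cp*1000*dT = 301827.8040
V1^2 = 590.5386
V2 = sqrt(302418.3426) = 549.9258 m/s

549.9258 m/s


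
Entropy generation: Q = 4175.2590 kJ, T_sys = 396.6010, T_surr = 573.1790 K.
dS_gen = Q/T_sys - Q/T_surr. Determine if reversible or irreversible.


dS_sys = 4175.2590/396.6010 = 10.5276 kJ/K
dS_surr = -4175.2590/573.1790 = -7.2844 kJ/K
dS_gen = 10.5276 - 7.2844 = 3.2432 kJ/K (irreversible)

dS_gen = 3.2432 kJ/K, irreversible


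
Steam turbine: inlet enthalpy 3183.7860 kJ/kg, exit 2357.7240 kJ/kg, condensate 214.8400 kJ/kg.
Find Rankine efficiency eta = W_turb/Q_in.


W = 826.0620 kJ/kg
Q_in = 2968.9460 kJ/kg
eta = 0.2782 = 27.8234%

eta = 27.8234%
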